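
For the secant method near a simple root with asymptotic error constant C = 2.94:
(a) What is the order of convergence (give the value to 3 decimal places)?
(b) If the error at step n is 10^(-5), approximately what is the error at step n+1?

(a) Secant method has superlinear convergence with order φ = (1+√5)/2 ≈ 1.618.
    This means |e_{n+1}| ≈ C|e_n|^1.618.

(b) With |e_n| = 10^(-5) and C = 2.94:
    |e_{n+1}| ≈ 2.94 × (10^(-5))^1.618 = 2.94 × 10^(-8.09)

(a) ≈ 1.618 (golden ratio); (b) |e_{n+1}| ≈ 2.389e-08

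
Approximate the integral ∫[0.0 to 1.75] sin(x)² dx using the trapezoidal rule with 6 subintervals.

f(x) = sin(x)²
a = 0.0, b = 1.75, n = 6
h = (b - a)/n = 0.291667

Trapezoidal rule: (h/2)[f(x₀) + 2f(x₁) + 2f(x₂) + ... + f(xₙ)]

x_0 = 0.0000, f(x_0) = 0.000000, coefficient = 1
x_1 = 0.2917, f(x_1) = 0.082684, coefficient = 2
x_2 = 0.5833, f(x_2) = 0.303391, coefficient = 2
x_3 = 0.8750, f(x_3) = 0.589123, coefficient = 2
x_4 = 1.1667, f(x_4) = 0.845379, coefficient = 2
x_5 = 1.4583, f(x_5) = 0.987405, coefficient = 2
x_6 = 1.7500, f(x_6) = 0.968228, coefficient = 1

I ≈ (0.291667/2) × 6.584193 = 0.960195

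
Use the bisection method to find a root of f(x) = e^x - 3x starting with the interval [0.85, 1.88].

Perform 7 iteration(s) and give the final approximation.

f(x) = e^x - 3x
Initial interval: [0.85, 1.88]

Iteration 1:
  c_1 = (0.850000 + 1.880000)/2 = 1.365000
  f(c_1) = f(1.365000) = -0.179277
  f(a) × f(c) ≥ 0, new interval: [1.365000, 1.880000]
Iteration 2:
  c_2 = (1.365000 + 1.880000)/2 = 1.622500
  f(c_2) = f(1.622500) = 0.198239
  f(a) × f(c) < 0, new interval: [1.365000, 1.622500]
Iteration 3:
  c_3 = (1.365000 + 1.622500)/2 = 1.493750
  f(c_3) = f(1.493750) = -0.027484
  f(a) × f(c) ≥ 0, new interval: [1.493750, 1.622500]
Iteration 4:
  c_4 = (1.493750 + 1.622500)/2 = 1.558125
  f(c_4) = f(1.558125) = 0.075532
  f(a) × f(c) < 0, new interval: [1.493750, 1.558125]
Iteration 5:
  c_5 = (1.493750 + 1.558125)/2 = 1.525937
  f(c_5) = f(1.525937) = 0.021641
  f(a) × f(c) < 0, new interval: [1.493750, 1.525937]
Iteration 6:
  c_6 = (1.493750 + 1.525937)/2 = 1.509844
  f(c_6) = f(1.509844) = -0.003508
  f(a) × f(c) ≥ 0, new interval: [1.509844, 1.525937]
Iteration 7:
  c_7 = (1.509844 + 1.525937)/2 = 1.517891
  f(c_7) = f(1.517891) = 0.008919
  f(a) × f(c) < 0, new interval: [1.509844, 1.517891]

After 7 iteration(s), the approximation is c_7 = 1.517891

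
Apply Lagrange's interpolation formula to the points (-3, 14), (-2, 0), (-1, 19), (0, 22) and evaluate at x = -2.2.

Lagrange interpolation formula:
P(x) = Σ yᵢ × Lᵢ(x)
where Lᵢ(x) = Π_{j≠i} (x - xⱼ)/(xᵢ - xⱼ)

L_0(-2.2) = (-2.2 - (-2))/(-3 - (-2)) × (-2.2 - (-1))/(-3 - (-1)) × (-2.2 - 0)/(-3 - 0) = 0.088000
L_1(-2.2) = (-2.2 - (-3))/(-2 - (-3)) × (-2.2 - (-1))/(-2 - (-1)) × (-2.2 - 0)/(-2 - 0) = 1.056000
L_2(-2.2) = (-2.2 - (-3))/(-1 - (-3)) × (-2.2 - (-2))/(-1 - (-2)) × (-2.2 - 0)/(-1 - 0) = -0.176000
L_3(-2.2) = (-2.2 - (-3))/(0 - (-3)) × (-2.2 - (-2))/(0 - (-2)) × (-2.2 - (-1))/(0 - (-1)) = 0.032000

P(-2.2) = 14×L_0(-2.2) + 0×L_1(-2.2) + 19×L_2(-2.2) + 22×L_3(-2.2)
P(-2.2) = -1.408000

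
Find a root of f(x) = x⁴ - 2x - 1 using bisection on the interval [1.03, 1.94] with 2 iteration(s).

f(x) = x⁴ - 2x - 1
Initial interval: [1.03, 1.94]

Iteration 1:
  c_1 = (1.030000 + 1.940000)/2 = 1.485000
  f(c_1) = f(1.485000) = 0.893017
  f(a) × f(c) < 0, new interval: [1.030000, 1.485000]
Iteration 2:
  c_2 = (1.030000 + 1.485000)/2 = 1.257500
  f(c_2) = f(1.257500) = -1.014471
  f(a) × f(c) ≥ 0, new interval: [1.257500, 1.485000]

After 2 iteration(s), the approximation is c_2 = 1.257500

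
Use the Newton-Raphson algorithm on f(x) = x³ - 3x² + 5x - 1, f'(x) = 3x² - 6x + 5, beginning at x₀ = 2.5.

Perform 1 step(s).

f(x) = x³ - 3x² + 5x - 1
f'(x) = 3x² - 6x + 5
x₀ = 2.5

Newton-Raphson formula: x_{n+1} = x_n - f(x_n)/f'(x_n)

Iteration 1:
  f(2.500000) = 8.375000
  f'(2.500000) = 8.750000
  x_1 = 2.500000 - 8.375000/8.750000 = 1.542857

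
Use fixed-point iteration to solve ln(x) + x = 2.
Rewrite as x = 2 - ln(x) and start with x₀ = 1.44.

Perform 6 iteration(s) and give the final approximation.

Equation: ln(x) + x = 2
Fixed-point form: x = 2 - ln(x)
x₀ = 1.44

x_1 = g(1.440000) = 1.635357
x_2 = g(1.635357) = 1.508139
x_3 = g(1.508139) = 1.589124
x_4 = g(1.589124) = 1.536817
x_5 = g(1.536817) = 1.570286
x_6 = g(1.570286) = 1.548742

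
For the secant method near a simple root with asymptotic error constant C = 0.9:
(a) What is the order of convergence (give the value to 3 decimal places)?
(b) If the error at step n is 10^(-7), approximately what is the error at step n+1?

(a) Secant method has superlinear convergence with order φ = (1+√5)/2 ≈ 1.618.
    This means |e_{n+1}| ≈ C|e_n|^1.618.

(b) With |e_n| = 10^(-7) and C = 0.9:
    |e_{n+1}| ≈ 0.9 × (10^(-7))^1.618 = 0.9 × 10^(-11.33)

(a) ≈ 1.618 (golden ratio); (b) |e_{n+1}| ≈ 4.246e-12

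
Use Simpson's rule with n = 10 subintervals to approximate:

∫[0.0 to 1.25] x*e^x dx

f(x) = x*e^x
a = 0.0, b = 1.25, n = 10
h = (b - a)/n = 0.125000

Simpson's rule: (h/3)[f(x₀) + 4f(x₁) + 2f(x₂) + ... + f(xₙ)]

x_0 = 0.0000, f(x_0) = 0.000000, coefficient = 1
x_1 = 0.1250, f(x_1) = 0.141644, coefficient = 4
x_2 = 0.2500, f(x_2) = 0.321006, coefficient = 2
x_3 = 0.3750, f(x_3) = 0.545622, coefficient = 4
x_4 = 0.5000, f(x_4) = 0.824361, coefficient = 2
x_5 = 0.6250, f(x_5) = 1.167654, coefficient = 4
x_6 = 0.7500, f(x_6) = 1.587750, coefficient = 2
x_7 = 0.8750, f(x_7) = 2.099016, coefficient = 4
x_8 = 1.0000, f(x_8) = 2.718282, coefficient = 2
x_9 = 1.1250, f(x_9) = 3.465244, coefficient = 4
x_10 = 1.2500, f(x_10) = 4.362929, coefficient = 1

I ≈ (0.125000/3) × 44.942442 = 1.872602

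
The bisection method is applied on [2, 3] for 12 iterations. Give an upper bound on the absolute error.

Bisection error bound: |error| ≤ (b-a)/2^n
|error| ≤ (3 - 2)/2^12 = 1/2^12
|error| ≤ 0.0002441406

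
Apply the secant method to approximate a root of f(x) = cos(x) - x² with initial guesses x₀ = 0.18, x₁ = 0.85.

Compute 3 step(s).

f(x) = cos(x) - x²
x₀ = 0.18, x₁ = 0.85

Secant formula: x_{n+1} = x_n - f(x_n)(x_n - x_{n-1})/(f(x_n) - f(x_{n-1}))

Iteration 1:
  f(0.180000) = 0.951444
  f(0.850000) = -0.062517
  x_2 = 0.850000 - (-0.062517)×(0.850000 - 0.180000)/(-0.062517 - 0.951444)
       = 0.808690
Iteration 2:
  f(0.850000) = -0.062517
  f(0.808690) = 0.036466
  x_3 = 0.808690 - 0.036466×(0.808690 - 0.850000)/(0.036466 - (-0.062517))
       = 0.823909
Iteration 3:
  f(0.808690) = 0.036466
  f(0.823909) = 0.000531
  x_4 = 0.823909 - 0.000531×(0.823909 - 0.808690)/(0.000531 - 0.036466)
       = 0.824134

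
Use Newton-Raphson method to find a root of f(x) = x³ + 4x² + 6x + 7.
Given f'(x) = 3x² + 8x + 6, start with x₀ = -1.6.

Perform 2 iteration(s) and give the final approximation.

f(x) = x³ + 4x² + 6x + 7
f'(x) = 3x² + 8x + 6
x₀ = -1.6

Newton-Raphson formula: x_{n+1} = x_n - f(x_n)/f'(x_n)

Iteration 1:
  f(-1.600000) = 3.544000
  f'(-1.600000) = 0.880000
  x_1 = -1.600000 - 3.544000/0.880000 = -5.627273
Iteration 2:
  f(-5.627273) = -78.293177
  f'(-5.627273) = 55.980413
  x_2 = -5.627273 - (-78.293177)/55.980413 = -4.228691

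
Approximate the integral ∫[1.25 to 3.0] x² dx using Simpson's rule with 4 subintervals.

f(x) = x²
a = 1.25, b = 3.0, n = 4
h = (b - a)/n = 0.437500

Simpson's rule: (h/3)[f(x₀) + 4f(x₁) + 2f(x₂) + ... + f(xₙ)]

x_0 = 1.2500, f(x_0) = 1.562500, coefficient = 1
x_1 = 1.6875, f(x_1) = 2.847656, coefficient = 4
x_2 = 2.1250, f(x_2) = 4.515625, coefficient = 2
x_3 = 2.5625, f(x_3) = 6.566406, coefficient = 4
x_4 = 3.0000, f(x_4) = 9.000000, coefficient = 1

I ≈ (0.437500/3) × 57.250000 = 8.348958
Exact value: 8.348958
Error: 0.000000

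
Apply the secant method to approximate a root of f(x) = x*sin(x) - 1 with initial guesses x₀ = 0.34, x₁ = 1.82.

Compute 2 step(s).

f(x) = x*sin(x) - 1
x₀ = 0.34, x₁ = 1.82

Secant formula: x_{n+1} = x_n - f(x_n)(x_n - x_{n-1})/(f(x_n) - f(x_{n-1}))

Iteration 1:
  f(0.340000) = -0.886614
  f(1.820000) = 0.763779
  x_2 = 1.820000 - 0.763779×(1.820000 - 0.340000)/(0.763779 - (-0.886614))
       = 1.135077
Iteration 2:
  f(1.820000) = 0.763779
  f(1.135077) = 0.029023
  x_3 = 1.135077 - 0.029023×(1.135077 - 1.820000)/(0.029023 - 0.763779)
       = 1.108022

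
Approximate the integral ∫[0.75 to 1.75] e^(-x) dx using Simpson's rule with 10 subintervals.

f(x) = e^(-x)
a = 0.75, b = 1.75, n = 10
h = (b - a)/n = 0.100000

Simpson's rule: (h/3)[f(x₀) + 4f(x₁) + 2f(x₂) + ... + f(xₙ)]

x_0 = 0.7500, f(x_0) = 0.472367, coefficient = 1
x_1 = 0.8500, f(x_1) = 0.427415, coefficient = 4
x_2 = 0.9500, f(x_2) = 0.386741, coefficient = 2
x_3 = 1.0500, f(x_3) = 0.349938, coefficient = 4
x_4 = 1.1500, f(x_4) = 0.316637, coefficient = 2
x_5 = 1.2500, f(x_5) = 0.286505, coefficient = 4
x_6 = 1.3500, f(x_6) = 0.259240, coefficient = 2
x_7 = 1.4500, f(x_7) = 0.234570, coefficient = 4
x_8 = 1.5500, f(x_8) = 0.212248, coefficient = 2
x_9 = 1.6500, f(x_9) = 0.192050, coefficient = 4
x_10 = 1.7500, f(x_10) = 0.173774, coefficient = 1

I ≈ (0.100000/3) × 8.957783 = 0.298593
Exact value: 0.298593
Error: 0.000000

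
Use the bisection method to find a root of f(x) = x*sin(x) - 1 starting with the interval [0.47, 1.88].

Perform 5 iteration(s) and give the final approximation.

f(x) = x*sin(x) - 1
Initial interval: [0.47, 1.88]

Iteration 1:
  c_1 = (0.470000 + 1.880000)/2 = 1.175000
  f(c_1) = f(1.175000) = 0.084161
  f(a) × f(c) < 0, new interval: [0.470000, 1.175000]
Iteration 2:
  c_2 = (0.470000 + 1.175000)/2 = 0.822500
  f(c_2) = f(0.822500) = -0.397232
  f(a) × f(c) ≥ 0, new interval: [0.822500, 1.175000]
Iteration 3:
  c_3 = (0.822500 + 1.175000)/2 = 0.998750
  f(c_3) = f(0.998750) = -0.160256
  f(a) × f(c) ≥ 0, new interval: [0.998750, 1.175000]
Iteration 4:
  c_4 = (0.998750 + 1.175000)/2 = 1.086875
  f(c_4) = f(1.086875) = -0.037923
  f(a) × f(c) ≥ 0, new interval: [1.086875, 1.175000]
Iteration 5:
  c_5 = (1.086875 + 1.175000)/2 = 1.130937
  f(c_5) = f(1.130937) = 0.023286
  f(a) × f(c) < 0, new interval: [1.086875, 1.130937]

After 5 iteration(s), the approximation is c_5 = 1.130937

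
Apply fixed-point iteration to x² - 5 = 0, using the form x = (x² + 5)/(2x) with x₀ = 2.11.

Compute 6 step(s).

Equation: x² - 5 = 0
Fixed-point form: x = (x² + 5)/(2x)
x₀ = 2.11

x_1 = g(2.110000) = 2.239834
x_2 = g(2.239834) = 2.236071
x_3 = g(2.236071) = 2.236068
x_4 = g(2.236068) = 2.236068
x_5 = g(2.236068) = 2.236068
x_6 = g(2.236068) = 2.236068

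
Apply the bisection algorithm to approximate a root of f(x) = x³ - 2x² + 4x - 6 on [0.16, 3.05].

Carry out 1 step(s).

f(x) = x³ - 2x² + 4x - 6
Initial interval: [0.16, 3.05]

Iteration 1:
  c_1 = (0.160000 + 3.050000)/2 = 1.605000
  f(c_1) = f(1.605000) = -0.597530
  f(a) × f(c) ≥ 0, new interval: [1.605000, 3.050000]

After 1 iteration(s), the approximation is c_1 = 1.605000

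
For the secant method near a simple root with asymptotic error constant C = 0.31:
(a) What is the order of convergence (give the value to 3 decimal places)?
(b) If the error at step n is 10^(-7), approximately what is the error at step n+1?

(a) Secant method has superlinear convergence with order φ = (1+√5)/2 ≈ 1.618.
    This means |e_{n+1}| ≈ C|e_n|^1.618.

(b) With |e_n| = 10^(-7) and C = 0.31:
    |e_{n+1}| ≈ 0.31 × (10^(-7))^1.618 = 0.31 × 10^(-11.33)

(a) ≈ 1.618 (golden ratio); (b) |e_{n+1}| ≈ 1.463e-12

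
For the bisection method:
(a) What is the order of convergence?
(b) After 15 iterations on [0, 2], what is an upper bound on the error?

(a) Bisection has linear (order 1) convergence; the error is halved each step.

(b) Error bound = (b-a)/2^n = (2 - 0)/2^{15}
    = 2/2^{15}

(a) 1 (linear); (b) error ≤ 6.10e-05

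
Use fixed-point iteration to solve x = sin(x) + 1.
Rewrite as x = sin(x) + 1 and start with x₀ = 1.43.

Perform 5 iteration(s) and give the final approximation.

Equation: x = sin(x) + 1
Fixed-point form: x = sin(x) + 1
x₀ = 1.43

x_1 = g(1.430000) = 1.990105
x_2 = g(1.990105) = 1.913371
x_3 = g(1.913371) = 1.941893
x_4 = g(1.941893) = 1.931930
x_5 = g(1.931930) = 1.935497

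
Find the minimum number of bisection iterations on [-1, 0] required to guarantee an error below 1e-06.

We need (b-a)/2^n ≤ 1e-06
(0 - (-1))/2^n ≤ 1e-06
1/2^n ≤ 1e-06
2^n ≥ 1000000
n ≥ log₂(1000000) = 19.93
n ≥ 20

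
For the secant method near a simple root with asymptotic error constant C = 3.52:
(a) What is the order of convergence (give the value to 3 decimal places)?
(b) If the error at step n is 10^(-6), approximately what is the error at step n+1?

(a) Secant method has superlinear convergence with order φ = (1+√5)/2 ≈ 1.618.
    This means |e_{n+1}| ≈ C|e_n|^1.618.

(b) With |e_n| = 10^(-6) and C = 3.52:
    |e_{n+1}| ≈ 3.52 × (10^(-6))^1.618 = 3.52 × 10^(-9.71)

(a) ≈ 1.618 (golden ratio); (b) |e_{n+1}| ≈ 6.892e-10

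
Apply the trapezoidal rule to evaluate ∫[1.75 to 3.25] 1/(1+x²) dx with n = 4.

f(x) = 1/(1+x²)
a = 1.75, b = 3.25, n = 4
h = (b - a)/n = 0.375000

Trapezoidal rule: (h/2)[f(x₀) + 2f(x₁) + 2f(x₂) + ... + f(xₙ)]

x_0 = 1.7500, f(x_0) = 0.246154, coefficient = 1
x_1 = 2.1250, f(x_1) = 0.181303, coefficient = 2
x_2 = 2.5000, f(x_2) = 0.137931, coefficient = 2
x_3 = 2.8750, f(x_3) = 0.107926, coefficient = 2
x_4 = 3.2500, f(x_4) = 0.086486, coefficient = 1

I ≈ (0.375000/2) × 1.186960 = 0.222555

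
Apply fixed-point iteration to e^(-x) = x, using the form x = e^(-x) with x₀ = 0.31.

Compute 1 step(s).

Equation: e^(-x) = x
Fixed-point form: x = e^(-x)
x₀ = 0.31

x_1 = g(0.310000) = 0.733447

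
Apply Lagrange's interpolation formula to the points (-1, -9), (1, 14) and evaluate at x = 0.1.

Lagrange interpolation formula:
P(x) = Σ yᵢ × Lᵢ(x)
where Lᵢ(x) = Π_{j≠i} (x - xⱼ)/(xᵢ - xⱼ)

L_0(0.1) = (0.1 - 1)/(-1 - 1) = 0.450000
L_1(0.1) = (0.1 - (-1))/(1 - (-1)) = 0.550000

P(0.1) = (-9)×L_0(0.1) + 14×L_1(0.1)
P(0.1) = 3.650000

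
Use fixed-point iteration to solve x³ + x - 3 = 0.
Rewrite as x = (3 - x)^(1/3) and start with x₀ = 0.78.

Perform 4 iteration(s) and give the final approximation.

Equation: x³ + x - 3 = 0
Fixed-point form: x = (3 - x)^(1/3)
x₀ = 0.78

x_1 = g(0.780000) = 1.304521
x_2 = g(1.304521) = 1.192424
x_3 = g(1.192424) = 1.218145
x_4 = g(1.218145) = 1.212339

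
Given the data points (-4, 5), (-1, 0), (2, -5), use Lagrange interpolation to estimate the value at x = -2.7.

Lagrange interpolation formula:
P(x) = Σ yᵢ × Lᵢ(x)
where Lᵢ(x) = Π_{j≠i} (x - xⱼ)/(xᵢ - xⱼ)

L_0(-2.7) = (-2.7 - (-1))/(-4 - (-1)) × (-2.7 - 2)/(-4 - 2) = 0.443889
L_1(-2.7) = (-2.7 - (-4))/(-1 - (-4)) × (-2.7 - 2)/(-1 - 2) = 0.678889
L_2(-2.7) = (-2.7 - (-4))/(2 - (-4)) × (-2.7 - (-1))/(2 - (-1)) = -0.122778

P(-2.7) = 5×L_0(-2.7) + 0×L_1(-2.7) + (-5)×L_2(-2.7)
P(-2.7) = 2.833333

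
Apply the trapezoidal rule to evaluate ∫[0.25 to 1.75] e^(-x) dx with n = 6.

f(x) = e^(-x)
a = 0.25, b = 1.75, n = 6
h = (b - a)/n = 0.250000

Trapezoidal rule: (h/2)[f(x₀) + 2f(x₁) + 2f(x₂) + ... + f(xₙ)]

x_0 = 0.2500, f(x_0) = 0.778801, coefficient = 1
x_1 = 0.5000, f(x_1) = 0.606531, coefficient = 2
x_2 = 0.7500, f(x_2) = 0.472367, coefficient = 2
x_3 = 1.0000, f(x_3) = 0.367879, coefficient = 2
x_4 = 1.2500, f(x_4) = 0.286505, coefficient = 2
x_5 = 1.5000, f(x_5) = 0.223130, coefficient = 2
x_6 = 1.7500, f(x_6) = 0.173774, coefficient = 1

I ≈ (0.250000/2) × 4.865398 = 0.608175
Exact value: 0.605027
Error: 0.003148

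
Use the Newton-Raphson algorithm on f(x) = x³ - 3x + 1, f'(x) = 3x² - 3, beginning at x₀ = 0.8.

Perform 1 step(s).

f(x) = x³ - 3x + 1
f'(x) = 3x² - 3
x₀ = 0.8

Newton-Raphson formula: x_{n+1} = x_n - f(x_n)/f'(x_n)

Iteration 1:
  f(0.800000) = -0.888000
  f'(0.800000) = -1.080000
  x_1 = 0.800000 - (-0.888000)/(-1.080000) = -0.022222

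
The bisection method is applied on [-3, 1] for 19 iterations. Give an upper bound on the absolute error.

Bisection error bound: |error| ≤ (b-a)/2^n
|error| ≤ (1 - (-3))/2^19 = 4/2^19
|error| ≤ 0.0000076294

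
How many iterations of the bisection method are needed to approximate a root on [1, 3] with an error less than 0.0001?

We need (b-a)/2^n ≤ 0.0001
(3 - 1)/2^n ≤ 0.0001
2/2^n ≤ 0.0001
2^n ≥ 20000
n ≥ log₂(20000) = 14.29
n ≥ 15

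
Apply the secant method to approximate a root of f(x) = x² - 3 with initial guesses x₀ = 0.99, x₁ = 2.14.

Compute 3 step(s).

f(x) = x² - 3
x₀ = 0.99, x₁ = 2.14

Secant formula: x_{n+1} = x_n - f(x_n)(x_n - x_{n-1})/(f(x_n) - f(x_{n-1}))

Iteration 1:
  f(0.990000) = -2.019900
  f(2.140000) = 1.579600
  x_2 = 2.140000 - 1.579600×(2.140000 - 0.990000)/(1.579600 - (-2.019900))
       = 1.635335
Iteration 2:
  f(2.140000) = 1.579600
  f(1.635335) = -0.325678
  x_3 = 1.635335 - (-0.325678)×(1.635335 - 2.140000)/(-0.325678 - 1.579600)
       = 1.721600
Iteration 3:
  f(1.635335) = -0.325678
  f(1.721600) = -0.036093
  x_4 = 1.721600 - (-0.036093)×(1.721600 - 1.635335)/(-0.036093 - (-0.325678))
       = 1.732352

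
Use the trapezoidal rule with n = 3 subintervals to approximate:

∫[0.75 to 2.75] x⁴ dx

f(x) = x⁴
a = 0.75, b = 2.75, n = 3
h = (b - a)/n = 0.666667

Trapezoidal rule: (h/2)[f(x₀) + 2f(x₁) + 2f(x₂) + ... + f(xₙ)]

x_0 = 0.7500, f(x_0) = 0.316406, coefficient = 1
x_1 = 1.4167, f(x_1) = 4.027826, coefficient = 2
x_2 = 2.0833, f(x_2) = 18.838011, coefficient = 2
x_3 = 2.7500, f(x_3) = 57.191406, coefficient = 1

I ≈ (0.666667/2) × 103.239487 = 34.413162
Exact value: 31.407813
Error: 3.005350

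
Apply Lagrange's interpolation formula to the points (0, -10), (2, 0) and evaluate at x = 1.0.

Lagrange interpolation formula:
P(x) = Σ yᵢ × Lᵢ(x)
where Lᵢ(x) = Π_{j≠i} (x - xⱼ)/(xᵢ - xⱼ)

L_0(1.0) = (1.0 - 2)/(0 - 2) = 0.500000
L_1(1.0) = (1.0 - 0)/(2 - 0) = 0.500000

P(1.0) = (-10)×L_0(1.0) + 0×L_1(1.0)
P(1.0) = -5.000000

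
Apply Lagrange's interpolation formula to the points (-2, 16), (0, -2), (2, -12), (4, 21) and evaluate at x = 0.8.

Lagrange interpolation formula:
P(x) = Σ yᵢ × Lᵢ(x)
where Lᵢ(x) = Π_{j≠i} (x - xⱼ)/(xᵢ - xⱼ)

L_0(0.8) = (0.8 - 0)/(-2 - 0) × (0.8 - 2)/(-2 - 2) × (0.8 - 4)/(-2 - 4) = -0.064000
L_1(0.8) = (0.8 - (-2))/(0 - (-2)) × (0.8 - 2)/(0 - 2) × (0.8 - 4)/(0 - 4) = 0.672000
L_2(0.8) = (0.8 - (-2))/(2 - (-2)) × (0.8 - 0)/(2 - 0) × (0.8 - 4)/(2 - 4) = 0.448000
L_3(0.8) = (0.8 - (-2))/(4 - (-2)) × (0.8 - 0)/(4 - 0) × (0.8 - 2)/(4 - 2) = -0.056000

P(0.8) = 16×L_0(0.8) + (-2)×L_1(0.8) + (-12)×L_2(0.8) + 21×L_3(0.8)
P(0.8) = -8.920000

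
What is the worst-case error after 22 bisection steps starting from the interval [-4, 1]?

Bisection error bound: |error| ≤ (b-a)/2^n
|error| ≤ (1 - (-4))/2^22 = 5/2^22
|error| ≤ 0.0000011921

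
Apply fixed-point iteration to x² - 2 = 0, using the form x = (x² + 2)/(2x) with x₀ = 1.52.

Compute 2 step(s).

Equation: x² - 2 = 0
Fixed-point form: x = (x² + 2)/(2x)
x₀ = 1.52

x_1 = g(1.520000) = 1.417895
x_2 = g(1.417895) = 1.414218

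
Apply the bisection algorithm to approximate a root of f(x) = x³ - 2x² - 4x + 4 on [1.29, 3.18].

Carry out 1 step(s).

f(x) = x³ - 2x² - 4x + 4
Initial interval: [1.29, 3.18]

Iteration 1:
  c_1 = (1.290000 + 3.180000)/2 = 2.235000
  f(c_1) = f(2.235000) = -3.766122
  f(a) × f(c) ≥ 0, new interval: [2.235000, 3.180000]

After 1 iteration(s), the approximation is c_1 = 2.235000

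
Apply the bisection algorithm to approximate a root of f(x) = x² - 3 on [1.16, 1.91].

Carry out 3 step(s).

f(x) = x² - 3
Initial interval: [1.16, 1.91]

Iteration 1:
  c_1 = (1.160000 + 1.910000)/2 = 1.535000
  f(c_1) = f(1.535000) = -0.643775
  f(a) × f(c) ≥ 0, new interval: [1.535000, 1.910000]
Iteration 2:
  c_2 = (1.535000 + 1.910000)/2 = 1.722500
  f(c_2) = f(1.722500) = -0.032994
  f(a) × f(c) ≥ 0, new interval: [1.722500, 1.910000]
Iteration 3:
  c_3 = (1.722500 + 1.910000)/2 = 1.816250
  f(c_3) = f(1.816250) = 0.298764
  f(a) × f(c) < 0, new interval: [1.722500, 1.816250]

After 3 iteration(s), the approximation is c_3 = 1.816250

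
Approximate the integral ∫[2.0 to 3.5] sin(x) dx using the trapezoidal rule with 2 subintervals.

f(x) = sin(x)
a = 2.0, b = 3.5, n = 2
h = (b - a)/n = 0.750000

Trapezoidal rule: (h/2)[f(x₀) + 2f(x₁) + 2f(x₂) + ... + f(xₙ)]

x_0 = 2.0000, f(x_0) = 0.909297, coefficient = 1
x_1 = 2.7500, f(x_1) = 0.381661, coefficient = 2
x_2 = 3.5000, f(x_2) = -0.350783, coefficient = 1

I ≈ (0.750000/2) × 1.321836 = 0.495689
Exact value: 0.520310
Error: 0.024621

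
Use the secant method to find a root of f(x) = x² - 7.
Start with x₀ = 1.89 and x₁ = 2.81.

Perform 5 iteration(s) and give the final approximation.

f(x) = x² - 7
x₀ = 1.89, x₁ = 2.81

Secant formula: x_{n+1} = x_n - f(x_n)(x_n - x_{n-1})/(f(x_n) - f(x_{n-1}))

Iteration 1:
  f(1.890000) = -3.427900
  f(2.810000) = 0.896100
  x_2 = 2.810000 - 0.896100×(2.810000 - 1.890000)/(0.896100 - (-3.427900))
       = 2.619340
Iteration 2:
  f(2.810000) = 0.896100
  f(2.619340) = -0.139056
  x_3 = 2.619340 - (-0.139056)×(2.619340 - 2.810000)/(-0.139056 - 0.896100)
       = 2.644952
Iteration 3:
  f(2.619340) = -0.139056
  f(2.644952) = -0.004227
  x_4 = 2.644952 - (-0.004227)×(2.644952 - 2.619340)/(-0.004227 - (-0.139056))
       = 2.645755
Iteration 4:
  f(2.644952) = -0.004227
  f(2.645755) = 0.000021
  x_5 = 2.645755 - 0.000021×(2.645755 - 2.644952)/(0.000021 - (-0.004227))
       = 2.645751
Iteration 5:
  f(2.645755) = 0.000021
  f(2.645751) = 0.000000
  x_6 = 2.645751 - 0.000000×(2.645751 - 2.645755)/(0.000000 - 0.000021)
       = 2.645751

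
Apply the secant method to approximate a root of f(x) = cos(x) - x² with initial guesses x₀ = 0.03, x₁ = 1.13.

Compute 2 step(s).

f(x) = cos(x) - x²
x₀ = 0.03, x₁ = 1.13

Secant formula: x_{n+1} = x_n - f(x_n)(x_n - x_{n-1})/(f(x_n) - f(x_{n-1}))

Iteration 1:
  f(0.030000) = 0.998650
  f(1.130000) = -0.850240
  x_2 = 1.130000 - (-0.850240)×(1.130000 - 0.030000)/(-0.850240 - 0.998650)
       = 0.624148
Iteration 2:
  f(1.130000) = -0.850240
  f(0.624148) = 0.421900
  x_3 = 0.624148 - 0.421900×(0.624148 - 1.130000)/(0.421900 - (-0.850240))
       = 0.791912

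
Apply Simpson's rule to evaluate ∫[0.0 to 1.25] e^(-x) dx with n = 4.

f(x) = e^(-x)
a = 0.0, b = 1.25, n = 4
h = (b - a)/n = 0.312500

Simpson's rule: (h/3)[f(x₀) + 4f(x₁) + 2f(x₂) + ... + f(xₙ)]

x_0 = 0.0000, f(x_0) = 1.000000, coefficient = 1
x_1 = 0.3125, f(x_1) = 0.731616, coefficient = 4
x_2 = 0.6250, f(x_2) = 0.535261, coefficient = 2
x_3 = 0.9375, f(x_3) = 0.391606, coefficient = 4
x_4 = 1.2500, f(x_4) = 0.286505, coefficient = 1

I ≈ (0.312500/3) × 6.849913 = 0.713533
Exact value: 0.713495
Error: 0.000037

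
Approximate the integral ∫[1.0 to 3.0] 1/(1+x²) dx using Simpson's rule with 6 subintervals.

f(x) = 1/(1+x²)
a = 1.0, b = 3.0, n = 6
h = (b - a)/n = 0.333333

Simpson's rule: (h/3)[f(x₀) + 4f(x₁) + 2f(x₂) + ... + f(xₙ)]

x_0 = 1.0000, f(x_0) = 0.500000, coefficient = 1
x_1 = 1.3333, f(x_1) = 0.360000, coefficient = 4
x_2 = 1.6667, f(x_2) = 0.264706, coefficient = 2
x_3 = 2.0000, f(x_3) = 0.200000, coefficient = 4
x_4 = 2.3333, f(x_4) = 0.155172, coefficient = 2
x_5 = 2.6667, f(x_5) = 0.123288, coefficient = 4
x_6 = 3.0000, f(x_6) = 0.100000, coefficient = 1

I ≈ (0.333333/3) × 4.172907 = 0.463656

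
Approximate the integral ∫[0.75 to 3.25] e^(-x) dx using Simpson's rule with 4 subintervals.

f(x) = e^(-x)
a = 0.75, b = 3.25, n = 4
h = (b - a)/n = 0.625000

Simpson's rule: (h/3)[f(x₀) + 4f(x₁) + 2f(x₂) + ... + f(xₙ)]

x_0 = 0.7500, f(x_0) = 0.472367, coefficient = 1
x_1 = 1.3750, f(x_1) = 0.252840, coefficient = 4
x_2 = 2.0000, f(x_2) = 0.135335, coefficient = 2
x_3 = 2.6250, f(x_3) = 0.072440, coefficient = 4
x_4 = 3.2500, f(x_4) = 0.038774, coefficient = 1

I ≈ (0.625000/3) × 2.082929 = 0.433943
Exact value: 0.433592
Error: 0.000351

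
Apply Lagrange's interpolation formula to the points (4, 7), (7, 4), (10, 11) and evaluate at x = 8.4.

Lagrange interpolation formula:
P(x) = Σ yᵢ × Lᵢ(x)
where Lᵢ(x) = Π_{j≠i} (x - xⱼ)/(xᵢ - xⱼ)

L_0(8.4) = (8.4 - 7)/(4 - 7) × (8.4 - 10)/(4 - 10) = -0.124444
L_1(8.4) = (8.4 - 4)/(7 - 4) × (8.4 - 10)/(7 - 10) = 0.782222
L_2(8.4) = (8.4 - 4)/(10 - 4) × (8.4 - 7)/(10 - 7) = 0.342222

P(8.4) = 7×L_0(8.4) + 4×L_1(8.4) + 11×L_2(8.4)
P(8.4) = 6.022222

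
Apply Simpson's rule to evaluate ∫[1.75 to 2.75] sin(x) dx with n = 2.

f(x) = sin(x)
a = 1.75, b = 2.75, n = 2
h = (b - a)/n = 0.500000

Simpson's rule: (h/3)[f(x₀) + 4f(x₁) + 2f(x₂) + ... + f(xₙ)]

x_0 = 1.7500, f(x_0) = 0.983986, coefficient = 1
x_1 = 2.2500, f(x_1) = 0.778073, coefficient = 4
x_2 = 2.7500, f(x_2) = 0.381661, coefficient = 1

I ≈ (0.500000/3) × 4.477940 = 0.746323
Exact value: 0.746056
Error: 0.000267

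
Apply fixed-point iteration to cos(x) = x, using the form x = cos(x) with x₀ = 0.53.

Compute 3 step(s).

Equation: cos(x) = x
Fixed-point form: x = cos(x)
x₀ = 0.53

x_1 = g(0.530000) = 0.862807
x_2 = g(0.862807) = 0.650308
x_3 = g(0.650308) = 0.795898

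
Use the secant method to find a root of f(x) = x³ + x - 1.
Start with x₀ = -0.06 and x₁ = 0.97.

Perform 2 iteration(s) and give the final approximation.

f(x) = x³ + x - 1
x₀ = -0.06, x₁ = 0.97

Secant formula: x_{n+1} = x_n - f(x_n)(x_n - x_{n-1})/(f(x_n) - f(x_{n-1}))

Iteration 1:
  f(-0.060000) = -1.060216
  f(0.970000) = 0.882673
  x_2 = 0.970000 - 0.882673×(0.970000 - (-0.060000))/(0.882673 - (-1.060216))
       = 0.502061
Iteration 2:
  f(0.970000) = 0.882673
  f(0.502061) = -0.371387
  x_3 = 0.502061 - (-0.371387)×(0.502061 - 0.970000)/(-0.371387 - 0.882673)
       = 0.640640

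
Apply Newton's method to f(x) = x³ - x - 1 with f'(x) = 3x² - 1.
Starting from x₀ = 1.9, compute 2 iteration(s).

f(x) = x³ - x - 1
f'(x) = 3x² - 1
x₀ = 1.9

Newton-Raphson formula: x_{n+1} = x_n - f(x_n)/f'(x_n)

Iteration 1:
  f(1.900000) = 3.959000
  f'(1.900000) = 9.830000
  x_1 = 1.900000 - 3.959000/9.830000 = 1.497253
Iteration 2:
  f(1.497253) = 0.859240
  f'(1.497253) = 5.725302
  x_2 = 1.497253 - 0.859240/5.725302 = 1.347176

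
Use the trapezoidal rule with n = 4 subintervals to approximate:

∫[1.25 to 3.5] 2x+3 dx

f(x) = 2x+3
a = 1.25, b = 3.5, n = 4
h = (b - a)/n = 0.562500

Trapezoidal rule: (h/2)[f(x₀) + 2f(x₁) + 2f(x₂) + ... + f(xₙ)]

x_0 = 1.2500, f(x_0) = 5.500000, coefficient = 1
x_1 = 1.8125, f(x_1) = 6.625000, coefficient = 2
x_2 = 2.3750, f(x_2) = 7.750000, coefficient = 2
x_3 = 2.9375, f(x_3) = 8.875000, coefficient = 2
x_4 = 3.5000, f(x_4) = 10.000000, coefficient = 1

I ≈ (0.562500/2) × 62.000000 = 17.437500
Exact value: 17.437500
Error: 0.000000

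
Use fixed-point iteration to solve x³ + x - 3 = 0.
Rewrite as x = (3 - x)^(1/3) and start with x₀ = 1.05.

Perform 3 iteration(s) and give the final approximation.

Equation: x³ + x - 3 = 0
Fixed-point form: x = (3 - x)^(1/3)
x₀ = 1.05

x_1 = g(1.050000) = 1.249333
x_2 = g(1.249333) = 1.205224
x_3 = g(1.205224) = 1.215262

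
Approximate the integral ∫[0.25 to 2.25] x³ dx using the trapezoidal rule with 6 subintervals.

f(x) = x³
a = 0.25, b = 2.25, n = 6
h = (b - a)/n = 0.333333

Trapezoidal rule: (h/2)[f(x₀) + 2f(x₁) + 2f(x₂) + ... + f(xₙ)]

x_0 = 0.2500, f(x_0) = 0.015625, coefficient = 1
x_1 = 0.5833, f(x_1) = 0.198495, coefficient = 2
x_2 = 0.9167, f(x_2) = 0.770255, coefficient = 2
x_3 = 1.2500, f(x_3) = 1.953125, coefficient = 2
x_4 = 1.5833, f(x_4) = 3.969329, coefficient = 2
x_5 = 1.9167, f(x_5) = 7.041088, coefficient = 2
x_6 = 2.2500, f(x_6) = 11.390625, coefficient = 1

I ≈ (0.333333/2) × 39.270833 = 6.545139
Exact value: 6.406250
Error: 0.138889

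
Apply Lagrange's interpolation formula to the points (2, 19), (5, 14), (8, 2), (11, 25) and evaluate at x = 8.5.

Lagrange interpolation formula:
P(x) = Σ yᵢ × Lᵢ(x)
where Lᵢ(x) = Π_{j≠i} (x - xⱼ)/(xᵢ - xⱼ)

L_0(8.5) = (8.5 - 5)/(2 - 5) × (8.5 - 8)/(2 - 8) × (8.5 - 11)/(2 - 11) = 0.027006
L_1(8.5) = (8.5 - 2)/(5 - 2) × (8.5 - 8)/(5 - 8) × (8.5 - 11)/(5 - 11) = -0.150463
L_2(8.5) = (8.5 - 2)/(8 - 2) × (8.5 - 5)/(8 - 5) × (8.5 - 11)/(8 - 11) = 1.053241
L_3(8.5) = (8.5 - 2)/(11 - 2) × (8.5 - 5)/(11 - 5) × (8.5 - 8)/(11 - 8) = 0.070216

P(8.5) = 19×L_0(8.5) + 14×L_1(8.5) + 2×L_2(8.5) + 25×L_3(8.5)
P(8.5) = 2.268519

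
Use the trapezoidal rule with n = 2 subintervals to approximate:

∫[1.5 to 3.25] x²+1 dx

f(x) = x²+1
a = 1.5, b = 3.25, n = 2
h = (b - a)/n = 0.875000

Trapezoidal rule: (h/2)[f(x₀) + 2f(x₁) + 2f(x₂) + ... + f(xₙ)]

x_0 = 1.5000, f(x_0) = 3.250000, coefficient = 1
x_1 = 2.3750, f(x_1) = 6.640625, coefficient = 2
x_2 = 3.2500, f(x_2) = 11.562500, coefficient = 1

I ≈ (0.875000/2) × 28.093750 = 12.291016
Exact value: 12.067708
Error: 0.223307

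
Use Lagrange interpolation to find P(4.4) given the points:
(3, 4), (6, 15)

Lagrange interpolation formula:
P(x) = Σ yᵢ × Lᵢ(x)
where Lᵢ(x) = Π_{j≠i} (x - xⱼ)/(xᵢ - xⱼ)

L_0(4.4) = (4.4 - 6)/(3 - 6) = 0.533333
L_1(4.4) = (4.4 - 3)/(6 - 3) = 0.466667

P(4.4) = 4×L_0(4.4) + 15×L_1(4.4)
P(4.4) = 9.133333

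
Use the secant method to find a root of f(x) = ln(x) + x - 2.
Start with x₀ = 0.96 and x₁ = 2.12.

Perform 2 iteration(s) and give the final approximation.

f(x) = ln(x) + x - 2
x₀ = 0.96, x₁ = 2.12

Secant formula: x_{n+1} = x_n - f(x_n)(x_n - x_{n-1})/(f(x_n) - f(x_{n-1}))

Iteration 1:
  f(0.960000) = -1.080822
  f(2.120000) = 0.871416
  x_2 = 2.120000 - 0.871416×(2.120000 - 0.960000)/(0.871416 - (-1.080822))
       = 1.602213
Iteration 2:
  f(2.120000) = 0.871416
  f(1.602213) = 0.073599
  x_3 = 1.602213 - 0.073599×(1.602213 - 2.120000)/(0.073599 - 0.871416)
       = 1.554447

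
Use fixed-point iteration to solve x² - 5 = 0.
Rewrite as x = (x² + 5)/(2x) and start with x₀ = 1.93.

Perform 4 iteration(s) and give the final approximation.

Equation: x² - 5 = 0
Fixed-point form: x = (x² + 5)/(2x)
x₀ = 1.93

x_1 = g(1.930000) = 2.260337
x_2 = g(2.260337) = 2.236198
x_3 = g(2.236198) = 2.236068
x_4 = g(2.236068) = 2.236068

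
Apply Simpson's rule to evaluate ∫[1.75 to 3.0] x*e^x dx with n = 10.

f(x) = x*e^x
a = 1.75, b = 3.0, n = 10
h = (b - a)/n = 0.125000

Simpson's rule: (h/3)[f(x₀) + 4f(x₁) + 2f(x₂) + ... + f(xₙ)]

x_0 = 1.7500, f(x_0) = 10.070555, coefficient = 1
x_1 = 1.8750, f(x_1) = 12.226536, coefficient = 4
x_2 = 2.0000, f(x_2) = 14.778112, coefficient = 2
x_3 = 2.1250, f(x_3) = 17.792407, coefficient = 4
x_4 = 2.2500, f(x_4) = 21.347406, coefficient = 2
x_5 = 2.3750, f(x_5) = 25.533656, coefficient = 4
x_6 = 2.5000, f(x_6) = 30.456235, coefficient = 2
x_7 = 2.6250, f(x_7) = 36.237007, coefficient = 4
x_8 = 2.7500, f(x_8) = 43.017238, coefficient = 2
x_9 = 2.8750, f(x_9) = 50.960594, coefficient = 4
x_10 = 3.0000, f(x_10) = 60.256611, coefficient = 1

I ≈ (0.125000/3) × 860.525950 = 35.855248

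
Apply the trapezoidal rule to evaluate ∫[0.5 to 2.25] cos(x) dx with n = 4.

f(x) = cos(x)
a = 0.5, b = 2.25, n = 4
h = (b - a)/n = 0.437500

Trapezoidal rule: (h/2)[f(x₀) + 2f(x₁) + 2f(x₂) + ... + f(xₙ)]

x_0 = 0.5000, f(x_0) = 0.877583, coefficient = 1
x_1 = 0.9375, f(x_1) = 0.591805, coefficient = 2
x_2 = 1.3750, f(x_2) = 0.194548, coefficient = 2
x_3 = 1.8125, f(x_3) = -0.239357, coefficient = 2
x_4 = 2.2500, f(x_4) = -0.628174, coefficient = 1

I ≈ (0.437500/2) × 1.343400 = 0.293869
Exact value: 0.298648
Error: 0.004779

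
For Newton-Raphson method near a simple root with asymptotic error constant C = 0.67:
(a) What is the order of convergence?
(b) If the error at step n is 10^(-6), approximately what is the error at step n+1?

(a) Newton-Raphson has quadratic (order 2) convergence near simple roots.
    This means |e_{n+1}| ≈ C|e_n|².

(b) With |e_n| = 10^(-6) and C = 0.67:
    |e_{n+1}| ≈ 0.67 × (10^(-6))² = 0.67 × 10^(-12)

(a) 2 (quadratic); (b) |e_{n+1}| ≈ 6.700e-13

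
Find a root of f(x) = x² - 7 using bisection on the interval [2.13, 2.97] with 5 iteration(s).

f(x) = x² - 7
Initial interval: [2.13, 2.97]

Iteration 1:
  c_1 = (2.130000 + 2.970000)/2 = 2.550000
  f(c_1) = f(2.550000) = -0.497500
  f(a) × f(c) ≥ 0, new interval: [2.550000, 2.970000]
Iteration 2:
  c_2 = (2.550000 + 2.970000)/2 = 2.760000
  f(c_2) = f(2.760000) = 0.617600
  f(a) × f(c) < 0, new interval: [2.550000, 2.760000]
Iteration 3:
  c_3 = (2.550000 + 2.760000)/2 = 2.655000
  f(c_3) = f(2.655000) = 0.049025
  f(a) × f(c) < 0, new interval: [2.550000, 2.655000]
Iteration 4:
  c_4 = (2.550000 + 2.655000)/2 = 2.602500
  f(c_4) = f(2.602500) = -0.226994
  f(a) × f(c) ≥ 0, new interval: [2.602500, 2.655000]
Iteration 5:
  c_5 = (2.602500 + 2.655000)/2 = 2.628750
  f(c_5) = f(2.628750) = -0.089673
  f(a) × f(c) ≥ 0, new interval: [2.628750, 2.655000]

After 5 iteration(s), the approximation is c_5 = 2.628750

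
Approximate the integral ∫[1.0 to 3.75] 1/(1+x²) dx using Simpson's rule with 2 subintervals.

f(x) = 1/(1+x²)
a = 1.0, b = 3.75, n = 2
h = (b - a)/n = 1.375000

Simpson's rule: (h/3)[f(x₀) + 4f(x₁) + 2f(x₂) + ... + f(xₙ)]

x_0 = 1.0000, f(x_0) = 0.500000, coefficient = 1
x_1 = 2.3750, f(x_1) = 0.150588, coefficient = 4
x_2 = 3.7500, f(x_2) = 0.066390, coefficient = 1

I ≈ (1.375000/3) × 1.168743 = 0.535674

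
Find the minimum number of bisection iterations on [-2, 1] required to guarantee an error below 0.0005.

We need (b-a)/2^n ≤ 0.0005
(1 - (-2))/2^n ≤ 0.0005
3/2^n ≤ 0.0005
2^n ≥ 6000
n ≥ log₂(6000) = 12.55
n ≥ 13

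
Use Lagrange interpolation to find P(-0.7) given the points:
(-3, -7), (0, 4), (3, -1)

Lagrange interpolation formula:
P(x) = Σ yᵢ × Lᵢ(x)
where Lᵢ(x) = Π_{j≠i} (x - xⱼ)/(xᵢ - xⱼ)

L_0(-0.7) = (-0.7 - 0)/(-3 - 0) × (-0.7 - 3)/(-3 - 3) = 0.143889
L_1(-0.7) = (-0.7 - (-3))/(0 - (-3)) × (-0.7 - 3)/(0 - 3) = 0.945556
L_2(-0.7) = (-0.7 - (-3))/(3 - (-3)) × (-0.7 - 0)/(3 - 0) = -0.089444

P(-0.7) = (-7)×L_0(-0.7) + 4×L_1(-0.7) + (-1)×L_2(-0.7)
P(-0.7) = 2.864444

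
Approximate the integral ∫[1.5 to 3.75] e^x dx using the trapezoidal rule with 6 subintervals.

f(x) = e^x
a = 1.5, b = 3.75, n = 6
h = (b - a)/n = 0.375000

Trapezoidal rule: (h/2)[f(x₀) + 2f(x₁) + 2f(x₂) + ... + f(xₙ)]

x_0 = 1.5000, f(x_0) = 4.481689, coefficient = 1
x_1 = 1.8750, f(x_1) = 6.520819, coefficient = 2
x_2 = 2.2500, f(x_2) = 9.487736, coefficient = 2
x_3 = 2.6250, f(x_3) = 13.804574, coefficient = 2
x_4 = 3.0000, f(x_4) = 20.085537, coefficient = 2
x_5 = 3.3750, f(x_5) = 29.224284, coefficient = 2
x_6 = 3.7500, f(x_6) = 42.521082, coefficient = 1

I ≈ (0.375000/2) × 205.248671 = 38.484126
Exact value: 38.039393
Error: 0.444733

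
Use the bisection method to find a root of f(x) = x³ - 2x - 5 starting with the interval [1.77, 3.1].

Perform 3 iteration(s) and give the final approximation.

f(x) = x³ - 2x - 5
Initial interval: [1.77, 3.1]

Iteration 1:
  c_1 = (1.770000 + 3.100000)/2 = 2.435000
  f(c_1) = f(2.435000) = 4.567663
  f(a) × f(c) < 0, new interval: [1.770000, 2.435000]
Iteration 2:
  c_2 = (1.770000 + 2.435000)/2 = 2.102500
  f(c_2) = f(2.102500) = 0.089114
  f(a) × f(c) < 0, new interval: [1.770000, 2.102500]
Iteration 3:
  c_3 = (1.770000 + 2.102500)/2 = 1.936250
  f(c_3) = f(1.936250) = -1.613375
  f(a) × f(c) ≥ 0, new interval: [1.936250, 2.102500]

After 3 iteration(s), the approximation is c_3 = 1.936250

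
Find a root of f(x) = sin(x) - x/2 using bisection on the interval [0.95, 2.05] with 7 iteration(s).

f(x) = sin(x) - x/2
Initial interval: [0.95, 2.05]

Iteration 1:
  c_1 = (0.950000 + 2.050000)/2 = 1.500000
  f(c_1) = f(1.500000) = 0.247495
  f(a) × f(c) ≥ 0, new interval: [1.500000, 2.050000]
Iteration 2:
  c_2 = (1.500000 + 2.050000)/2 = 1.775000
  f(c_2) = f(1.775000) = 0.091723
  f(a) × f(c) ≥ 0, new interval: [1.775000, 2.050000]
Iteration 3:
  c_3 = (1.775000 + 2.050000)/2 = 1.912500
  f(c_3) = f(1.912500) = -0.014065
  f(a) × f(c) < 0, new interval: [1.775000, 1.912500]
Iteration 4:
  c_4 = (1.775000 + 1.912500)/2 = 1.843750
  f(c_4) = f(1.843750) = 0.041104
  f(a) × f(c) ≥ 0, new interval: [1.843750, 1.912500]
Iteration 5:
  c_5 = (1.843750 + 1.912500)/2 = 1.878125
  f(c_5) = f(1.878125) = 0.014083
  f(a) × f(c) ≥ 0, new interval: [1.878125, 1.912500]
Iteration 6:
  c_6 = (1.878125 + 1.912500)/2 = 1.895312
  f(c_6) = f(1.895312) = 0.000149
  f(a) × f(c) ≥ 0, new interval: [1.895312, 1.912500]
Iteration 7:
  c_7 = (1.895312 + 1.912500)/2 = 1.903906
  f(c_7) = f(1.903906) = -0.006923
  f(a) × f(c) < 0, new interval: [1.895312, 1.903906]

After 7 iteration(s), the approximation is c_7 = 1.903906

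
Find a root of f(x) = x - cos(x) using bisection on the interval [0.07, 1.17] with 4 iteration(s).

f(x) = x - cos(x)
Initial interval: [0.07, 1.17]

Iteration 1:
  c_1 = (0.070000 + 1.170000)/2 = 0.620000
  f(c_1) = f(0.620000) = -0.193878
  f(a) × f(c) ≥ 0, new interval: [0.620000, 1.170000]
Iteration 2:
  c_2 = (0.620000 + 1.170000)/2 = 0.895000
  f(c_2) = f(0.895000) = 0.269481
  f(a) × f(c) < 0, new interval: [0.620000, 0.895000]
Iteration 3:
  c_3 = (0.620000 + 0.895000)/2 = 0.757500
  f(c_3) = f(0.757500) = 0.030944
  f(a) × f(c) < 0, new interval: [0.620000, 0.757500]
Iteration 4:
  c_4 = (0.620000 + 0.757500)/2 = 0.688750
  f(c_4) = f(0.688750) = -0.083291
  f(a) × f(c) ≥ 0, new interval: [0.688750, 0.757500]

After 4 iteration(s), the approximation is c_4 = 0.688750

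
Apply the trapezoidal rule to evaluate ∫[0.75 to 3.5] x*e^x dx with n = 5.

f(x) = x*e^x
a = 0.75, b = 3.5, n = 5
h = (b - a)/n = 0.550000

Trapezoidal rule: (h/2)[f(x₀) + 2f(x₁) + 2f(x₂) + ... + f(xₙ)]

x_0 = 0.7500, f(x_0) = 1.587750, coefficient = 1
x_1 = 1.3000, f(x_1) = 4.770086, coefficient = 2
x_2 = 1.8500, f(x_2) = 11.765666, coefficient = 2
x_3 = 2.4000, f(x_3) = 26.455623, coefficient = 2
x_4 = 2.9500, f(x_4) = 56.362563, coefficient = 2
x_5 = 3.5000, f(x_5) = 115.904082, coefficient = 1

I ≈ (0.550000/2) × 316.199709 = 86.954920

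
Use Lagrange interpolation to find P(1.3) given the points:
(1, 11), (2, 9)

Lagrange interpolation formula:
P(x) = Σ yᵢ × Lᵢ(x)
where Lᵢ(x) = Π_{j≠i} (x - xⱼ)/(xᵢ - xⱼ)

L_0(1.3) = (1.3 - 2)/(1 - 2) = 0.700000
L_1(1.3) = (1.3 - 1)/(2 - 1) = 0.300000

P(1.3) = 11×L_0(1.3) + 9×L_1(1.3)
P(1.3) = 10.400000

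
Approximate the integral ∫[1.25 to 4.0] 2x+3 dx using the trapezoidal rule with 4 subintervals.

f(x) = 2x+3
a = 1.25, b = 4.0, n = 4
h = (b - a)/n = 0.687500

Trapezoidal rule: (h/2)[f(x₀) + 2f(x₁) + 2f(x₂) + ... + f(xₙ)]

x_0 = 1.2500, f(x_0) = 5.500000, coefficient = 1
x_1 = 1.9375, f(x_1) = 6.875000, coefficient = 2
x_2 = 2.6250, f(x_2) = 8.250000, coefficient = 2
x_3 = 3.3125, f(x_3) = 9.625000, coefficient = 2
x_4 = 4.0000, f(x_4) = 11.000000, coefficient = 1

I ≈ (0.687500/2) × 66.000000 = 22.687500
Exact value: 22.687500
Error: 0.000000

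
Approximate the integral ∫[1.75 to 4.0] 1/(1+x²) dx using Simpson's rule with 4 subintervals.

f(x) = 1/(1+x²)
a = 1.75, b = 4.0, n = 4
h = (b - a)/n = 0.562500

Simpson's rule: (h/3)[f(x₀) + 4f(x₁) + 2f(x₂) + ... + f(xₙ)]

x_0 = 1.7500, f(x_0) = 0.246154, coefficient = 1
x_1 = 2.3125, f(x_1) = 0.157538, coefficient = 4
x_2 = 2.8750, f(x_2) = 0.107926, coefficient = 2
x_3 = 3.4375, f(x_3) = 0.078025, coefficient = 4
x_4 = 4.0000, f(x_4) = 0.058824, coefficient = 1

I ≈ (0.562500/3) × 1.463083 = 0.274328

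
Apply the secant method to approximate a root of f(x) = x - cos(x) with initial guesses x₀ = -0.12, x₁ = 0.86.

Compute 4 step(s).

f(x) = x - cos(x)
x₀ = -0.12, x₁ = 0.86

Secant formula: x_{n+1} = x_n - f(x_n)(x_n - x_{n-1})/(f(x_n) - f(x_{n-1}))

Iteration 1:
  f(-0.120000) = -1.112809
  f(0.860000) = 0.207563
  x_2 = 0.860000 - 0.207563×(0.860000 - (-0.120000))/(0.207563 - (-1.112809))
       = 0.705944
Iteration 2:
  f(0.860000) = 0.207563
  f(0.705944) = -0.055056
  x_3 = 0.705944 - (-0.055056)×(0.705944 - 0.860000)/(-0.055056 - 0.207563)
       = 0.738240
Iteration 3:
  f(0.705944) = -0.055056
  f(0.738240) = -0.001413
  x_4 = 0.738240 - (-0.001413)×(0.738240 - 0.705944)/(-0.001413 - (-0.055056))
       = 0.739091
Iteration 4:
  f(0.738240) = -0.001413
  f(0.739091) = 0.000011
  x_5 = 0.739091 - 0.000011×(0.739091 - 0.738240)/(0.000011 - (-0.001413))
       = 0.739085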